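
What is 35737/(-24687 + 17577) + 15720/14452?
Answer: -101175481/25688430 ≈ -3.9386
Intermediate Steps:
35737/(-24687 + 17577) + 15720/14452 = 35737/(-7110) + 15720*(1/14452) = 35737*(-1/7110) + 3930/3613 = -35737/7110 + 3930/3613 = -101175481/25688430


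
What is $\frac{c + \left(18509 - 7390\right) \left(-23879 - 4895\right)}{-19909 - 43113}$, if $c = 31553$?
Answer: $\frac{319906553}{63022} \approx 5076.1$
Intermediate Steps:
$\frac{c + \left(18509 - 7390\right) \left(-23879 - 4895\right)}{-19909 - 43113} = \frac{31553 + \left(18509 - 7390\right) \left(-23879 - 4895\right)}{-19909 - 43113} = \frac{31553 + 11119 \left(-28774\right)}{-63022} = \left(31553 - 319938106\right) \left(- \frac{1}{63022}\right) = \left(-319906553\right) \left(- \frac{1}{63022}\right) = \frac{319906553}{63022}$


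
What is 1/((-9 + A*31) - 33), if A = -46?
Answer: -1/1468 ≈ -0.00068120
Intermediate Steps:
1/((-9 + A*31) - 33) = 1/((-9 - 46*31) - 33) = 1/((-9 - 1426) - 33) = 1/(-1435 - 33) = 1/(-1468) = -1/1468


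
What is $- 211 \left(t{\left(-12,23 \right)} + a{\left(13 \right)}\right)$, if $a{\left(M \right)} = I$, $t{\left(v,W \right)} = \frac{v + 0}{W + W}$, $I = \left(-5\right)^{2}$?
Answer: $- \frac{120059}{23} \approx -5220.0$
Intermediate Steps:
$I = 25$
$t{\left(v,W \right)} = \frac{v}{2 W}$
$a{\left(M \right)} = 25$
$- 211 \left(t{\left(-12,23 \right)} + a{\left(13 \right)}\right) = - 211 \left(\frac{1}{2} \left(-12\right) \frac{1}{23} + 25\right) = - 211 \left(- \frac{6}{23} + 25\right) = \left(-211\right) \frac{569}{23} = - \frac{120059}{23}$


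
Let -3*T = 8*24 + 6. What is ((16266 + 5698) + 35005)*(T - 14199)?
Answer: -812662785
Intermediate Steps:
T = -66 (T = -(8*24 + 6)/3 = -(192 + 6)/3 = -1/3*198 = -66)
((16266 + 5698) + 35005)*(T - 14199) = ((16266 + 5698) + 35005)*(-66 - 14199) = (21964 + 35005)*(-14265) = 56969*(-14265) = -812662785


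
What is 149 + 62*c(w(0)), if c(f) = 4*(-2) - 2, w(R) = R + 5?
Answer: -471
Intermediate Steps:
w(R) = 5 + R
c(f) = -10 (c(f) = -8 - 2 = -10)
149 + 62*c(w(0)) = 149 + 62*(-10) = 149 - 620 = -471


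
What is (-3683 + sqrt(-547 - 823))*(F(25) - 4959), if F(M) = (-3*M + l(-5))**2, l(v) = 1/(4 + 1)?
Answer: -58563383/25 + 15901*I*sqrt(1370)/25 ≈ -2.3425e+6 + 23542.0*I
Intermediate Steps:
l(v) = 1/5
F(M) = (1/5 - 3*M)**2 (F(M) = (-3*M + 1/5)**2 = (1/5 - 3*M)**2)
(-3683 + sqrt(-547 - 823))*(F(25) - 4959) = (-3683 + sqrt(-547 - 823))*((-1 + 15*25)**2/25 - 4959) = (-3683 + sqrt(-1370))*((-1 + 375)**2/25 - 4959) = (-3683 + I*sqrt(1370))*((1/25)*374**2 - 4959) = (-3683 + I*sqrt(1370))*((1/25)*139876 - 4959) = (-3683 + I*sqrt(1370))*(139876/25 - 4959) = (-3683 + I*sqrt(1370))*(15901/25) = -58563383/25 + 15901*I*sqrt(1370)/25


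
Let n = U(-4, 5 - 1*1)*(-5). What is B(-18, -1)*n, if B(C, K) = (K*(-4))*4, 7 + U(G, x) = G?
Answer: 880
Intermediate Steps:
U(G, x) = -7 + G
n = 55 (n = (-7 - 4)*(-5) = -11*(-5) = 55)
B(C, K) = -16*K (B(C, K) = -4*K*4 = -16*K)
B(-18, -1)*n = -16*(-1)*55 = 16*55 = 880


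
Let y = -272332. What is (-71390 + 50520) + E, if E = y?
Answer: -293202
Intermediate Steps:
E = -272332
(-71390 + 50520) + E = (-71390 + 50520) - 272332 = -20870 - 272332 = -293202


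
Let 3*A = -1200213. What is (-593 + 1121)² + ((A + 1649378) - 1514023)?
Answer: 14068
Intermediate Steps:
A = -400071 (A = (⅓)*(-1200213) = -400071)
(-593 + 1121)² + ((A + 1649378) - 1514023) = (-593 + 1121)² + ((-400071 + 1649378) - 1514023) = 528² + (1249307 - 1514023) = 278784 - 264716 = 14068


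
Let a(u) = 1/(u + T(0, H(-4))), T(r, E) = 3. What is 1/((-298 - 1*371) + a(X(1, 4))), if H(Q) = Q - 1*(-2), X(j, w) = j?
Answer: -4/2675 ≈ -0.0014953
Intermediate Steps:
H(Q) = 2 + Q (H(Q) = Q + 2 = 2 + Q)
a(u) = 1/(3 + u) (a(u) = 1/(u + 3) = 1/(3 + u))
1/((-298 - 1*371) + a(X(1, 4))) = 1/((-298 - 1*371) + 1/(3 + 1)) = 1/((-298 - 371) + 1/4) = 1/(-669 + ¼) = 1/(-2675/4) = -4/2675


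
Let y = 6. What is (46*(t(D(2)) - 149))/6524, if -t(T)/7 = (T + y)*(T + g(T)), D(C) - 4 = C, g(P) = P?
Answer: -26611/3262 ≈ -8.1579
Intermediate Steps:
D(C) = 4 + C
t(T) = -14*T*(6 + T) (t(T) = -7*(T + 6)*(T + T) = -7*(6 + T)*2*T = -14*T*(6 + T))
(46*(t(D(2)) - 149))/6524 = (46*(14*(4 + 2)*(-6 - (4 + 2)) - 149))/6524 = (46*(14*6*(-6 - 1*6) - 149))*(1/6524) = (46*(14*6*(-6 - 6) - 149))*(1/6524) = (46*(14*6*(-12) - 149))*(1/6524) = (46*(-1008 - 149))*(1/6524) = (46*(-1157))*(1/6524) = -53222*1/6524 = -26611/3262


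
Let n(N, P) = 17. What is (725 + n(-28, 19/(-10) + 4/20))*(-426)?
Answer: -316092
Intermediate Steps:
(725 + n(-28, 19/(-10) + 4/20))*(-426) = (725 + 17)*(-426) = 742*(-426) = -316092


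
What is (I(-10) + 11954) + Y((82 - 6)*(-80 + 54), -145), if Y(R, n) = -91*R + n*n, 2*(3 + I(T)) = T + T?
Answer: 212782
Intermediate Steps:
I(T) = -3 + T (I(T) = -3 + (T + T)/2 = -3 + (2*T)/2 = -3 + T)
Y(R, n) = n² - 91*R (Y(R, n) = -91*R + n² = n² - 91*R)
(I(-10) + 11954) + Y((82 - 6)*(-80 + 54), -145) = ((-3 - 10) + 11954) + ((-145)² - 91*(82 - 6)*(-80 + 54)) = (-13 + 11954) + (21025 - 6916*(-26)) = 11941 + (21025 - 91*(-1976)) = 11941 + (21025 + 179816) = 11941 + 200841 = 212782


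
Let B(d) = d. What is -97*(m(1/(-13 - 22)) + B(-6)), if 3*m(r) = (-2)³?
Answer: 2522/3 ≈ 840.67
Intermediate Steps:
m(r) = -8/3 (m(r) = (⅓)*(-2)³ = (⅓)*(-8) = -8/3)
-97*(m(1/(-13 - 22)) + B(-6)) = -97*(-8/3 - 6) = -97*(-26/3) = 2522/3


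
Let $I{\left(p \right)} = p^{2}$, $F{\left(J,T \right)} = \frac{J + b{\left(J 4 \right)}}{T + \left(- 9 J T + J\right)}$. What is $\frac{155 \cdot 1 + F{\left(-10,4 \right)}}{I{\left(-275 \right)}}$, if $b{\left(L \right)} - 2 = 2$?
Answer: $\frac{9144}{4461875} \approx 0.0020494$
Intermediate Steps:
$b{\left(L \right)} = 4$ ($b{\left(L \right)} = 2 + 2 = 4$)
$F{\left(J,T \right)} = \frac{4 + J}{J + T - 9 J T}$ ($F{\left(J,T \right)} = \frac{J + 4}{T + \left(- 9 J T + J\right)} = \frac{4 + J}{T - \left(- J + 9 J T\right)} = \frac{4 + J}{J + T - 9 J T}$)
$\frac{155 \cdot 1 + F{\left(-10,4 \right)}}{I{\left(-275 \right)}} = \frac{155 \cdot 1 + \frac{4 - 10}{-10 + 4 - \left(-90\right) 4}}{\left(-275\right)^{2}} = \frac{155 + \frac{1}{-10 + 4 + 360} \left(-6\right)}{75625} = \left(155 + \frac{1}{354} \left(-6\right)\right) \frac{1}{75625} = \left(155 - \frac{1}{59}\right) \frac{1}{75625} = \frac{9144}{59} \cdot \frac{1}{75625} = \frac{9144}{4461875}$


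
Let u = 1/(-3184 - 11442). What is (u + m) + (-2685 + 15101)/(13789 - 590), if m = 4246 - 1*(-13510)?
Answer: 3427952063161/193048574 ≈ 17757.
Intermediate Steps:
m = 17756 (m = 4246 + 13510 = 17756)
u = -1/14626 (u = 1/(-14626) = -1/14626 ≈ -6.8371e-5)
(u + m) + (-2685 + 15101)/(13789 - 590) = (-1/14626 + 17756) + (-2685 + 15101)/(13789 - 590) = 259699255/14626 + 12416/13199 = 3427952063161/193048574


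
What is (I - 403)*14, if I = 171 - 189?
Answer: -5894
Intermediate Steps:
I = -18
(I - 403)*14 = (-18 - 403)*14 = -421*14 = -5894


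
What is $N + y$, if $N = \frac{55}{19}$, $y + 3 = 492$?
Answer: $\frac{9346}{19} \approx 491.89$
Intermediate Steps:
$y = 489$ ($y = -3 + 492 = 489$)
$N = \frac{55}{19}$ ($N = 55 \cdot \frac{1}{19} = \frac{55}{19} \approx 2.8947$)
$N + y = \frac{55}{19} + 489 = \frac{9346}{19}$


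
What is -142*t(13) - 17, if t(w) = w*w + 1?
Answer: -24157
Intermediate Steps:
t(w) = 1 + w**2 (t(w) = w**2 + 1 = 1 + w**2)
-142*t(13) - 17 = -142*(1 + 13**2) - 17 = -142*(1 + 169) - 17 = -142*170 - 17 = -24140 - 17 = -24157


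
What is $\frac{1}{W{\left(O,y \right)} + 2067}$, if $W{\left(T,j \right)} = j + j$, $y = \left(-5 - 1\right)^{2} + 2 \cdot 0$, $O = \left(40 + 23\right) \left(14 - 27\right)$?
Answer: $\frac{1}{2139} \approx 0.00046751$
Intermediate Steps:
$O = -819$ ($O = 63 \left(-13\right) = -819$)
$y = 36$ ($y = \left(-6\right)^{2} + 0 = 36 + 0 = 36$)
$W{\left(T,j \right)} = 2 j$
$\frac{1}{W{\left(O,y \right)} + 2067} = \frac{1}{2 \cdot 36 + 2067} = \frac{1}{72 + 2067} = \frac{1}{2139}$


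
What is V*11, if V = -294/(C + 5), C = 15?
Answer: -1617/10 ≈ -161.70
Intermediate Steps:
V = -147/10 (V = -294/(15 + 5) = -294/20 = (1/20)*(-294) = -147/10 ≈ -14.700)
V*11 = -147/10*11 = -1617/10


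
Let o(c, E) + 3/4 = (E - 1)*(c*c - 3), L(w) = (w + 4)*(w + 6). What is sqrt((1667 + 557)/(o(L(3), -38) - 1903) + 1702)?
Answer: sqrt(667630256100486)/626311 ≈ 41.255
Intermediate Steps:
L(w) = (4 + w)*(6 + w)
o(c, E) = -3/4 + (-1 + E)*(-3 + c**2) (o(c, E) = -3/4 + (E - 1)*(c*c - 3) = -3/4 + (-1 + E)*(c**2 - 3) = -3/4 + (-1 + E)*(-3 + c**2))
sqrt((1667 + 557)/(o(L(3), -38) - 1903) + 1702) = sqrt((1667 + 557)/((9/4 - (24 + 3**2 + 10*3)**2 - 3*(-38) - 38*(24 + 3**2 + 10*3)**2) - 1903) + 1702) = sqrt(2224/((9/4 - (24 + 9 + 30)**2 + 114 - 38*(24 + 9 + 30)**2) - 1903) + 1702) = sqrt(2224/((9/4 - 1*63**2 + 114 - 38*63**2) - 1903) + 1702) = sqrt(2224/((9/4 - 1*3969 + 114 - 38*3969) - 1903) + 1702) = sqrt(2224/((9/4 - 3969 + 114 - 150822) - 1903) + 1702) = sqrt(2224/(-618699/4 - 1903) + 1702) = sqrt(2224/(-626311/4) + 1702) = sqrt(2224*(-4/626311) + 1702) = sqrt(-8896/626311 + 1702) = sqrt(1065972426/626311) = sqrt(667630256100486)/626311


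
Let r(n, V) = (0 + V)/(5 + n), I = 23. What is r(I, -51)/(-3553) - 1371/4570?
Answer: -8763/29260 ≈ -0.29949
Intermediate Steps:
r(n, V) = V/(5 + n)
r(I, -51)/(-3553) - 1371/4570 = -51/(5 + 23)/(-3553) - 1371/4570 = -51/28*(-1/3553) - 1371*1/4570 = -51*1/28*(-1/3553) - 3/10 = -51/28*(-1/3553) - 3/10 = 3/5852 - 3/10 = -8763/29260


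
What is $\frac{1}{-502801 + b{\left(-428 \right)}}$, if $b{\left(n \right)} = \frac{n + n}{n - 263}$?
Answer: $- \frac{691}{347434635} \approx -1.9889 \cdot 10^{-6}$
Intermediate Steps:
$b{\left(n \right)} = \frac{2 n}{-263 + n}$
$\frac{1}{-502801 + b{\left(-428 \right)}} = \frac{1}{-502801 + 2 \left(-428\right) \frac{1}{-263 - 428}} = \frac{1}{-502801 + 2 \left(-428\right) \frac{1}{-691}} = \frac{1}{-502801 + 2 \left(-428\right) \left(- \frac{1}{691}\right)} = \frac{1}{-502801 + \frac{856}{691}} = \frac{1}{- \frac{347434635}{691}} = - \frac{691}{347434635}$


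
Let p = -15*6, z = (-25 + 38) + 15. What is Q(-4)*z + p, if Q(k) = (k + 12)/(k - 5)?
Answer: -1034/9 ≈ -114.89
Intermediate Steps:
Q(k) = (12 + k)/(-5 + k)
z = 28 (z = 13 + 15 = 28)
p = -90
Q(-4)*z + p = ((12 - 4)/(-5 - 4))*28 - 90 = (8/(-9))*28 - 90 = -⅑*8*28 - 90 = -8/9*28 - 90 = -224/9 - 90 = -1034/9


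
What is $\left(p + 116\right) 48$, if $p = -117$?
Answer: $-48$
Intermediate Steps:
$\left(p + 116\right) 48 = \left(-117 + 116\right) 48 = \left(-1\right) 48 = -48$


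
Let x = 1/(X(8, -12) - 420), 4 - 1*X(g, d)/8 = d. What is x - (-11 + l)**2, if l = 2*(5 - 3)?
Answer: -14309/292 ≈ -49.003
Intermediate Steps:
X(g, d) = 32 - 8*d
l = 4 (l = 2*2 = 4)
x = -1/292 (x = 1/((32 - 8*(-12)) - 420) = 1/((32 + 96) - 420) = 1/(128 - 420) = 1/(-292) = -1/292 ≈ -0.0034247)
x - (-11 + l)**2 = -1/292 - (-11 + 4)**2 = -1/292 - 1*(-7)**2 = -1/292 - 1*49 = -1/292 - 49 = -14309/292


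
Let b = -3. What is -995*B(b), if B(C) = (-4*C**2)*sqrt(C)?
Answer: 35820*I*sqrt(3) ≈ 62042.0*I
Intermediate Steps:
B(C) = -4*C**(5/2)
-995*B(b) = -(-3980)*(-3)**(5/2) = -(-3980)*9*I*sqrt(3) = -(-35820)*I*sqrt(3) = 35820*I*sqrt(3)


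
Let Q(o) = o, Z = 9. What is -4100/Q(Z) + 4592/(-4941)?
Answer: -2255492/4941 ≈ -456.48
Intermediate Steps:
-4100/Q(Z) + 4592/(-4941) = -4100/9 + 4592/(-4941) = -4100*⅑ + 4592*(-1/4941) = -4100/9 - 4592/4941 = -2255492/4941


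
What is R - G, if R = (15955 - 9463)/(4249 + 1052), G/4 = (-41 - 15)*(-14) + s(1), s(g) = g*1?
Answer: -5546216/1767 ≈ -3138.8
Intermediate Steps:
s(g) = g
G = 3140 (G = 4*((-41 - 15)*(-14) + 1) = 4*(-56*(-14) + 1) = 4*(784 + 1) = 4*785 = 3140)
R = 2164/1767 (R = 6492/5301 = 6492*(1/5301) = 2164/1767 ≈ 1.2247)
R - G = 2164/1767 - 1*3140 = 2164/1767 - 3140 = -5546216/1767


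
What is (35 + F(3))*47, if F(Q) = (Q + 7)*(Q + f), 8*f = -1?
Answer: 11985/4 ≈ 2996.3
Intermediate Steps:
f = -⅛ (f = (⅛)*(-1) = -⅛ ≈ -0.12500)
F(Q) = (7 + Q)*(-⅛ + Q) (F(Q) = (Q + 7)*(Q - ⅛) = (7 + Q)*(-⅛ + Q))
(35 + F(3))*47 = (35 + (-7/8 + 3² + (55/8)*3))*47 = (35 + (-7/8 + 9 + 165/8))*47 = (35 + 115/4)*47 = (255/4)*47 = 11985/4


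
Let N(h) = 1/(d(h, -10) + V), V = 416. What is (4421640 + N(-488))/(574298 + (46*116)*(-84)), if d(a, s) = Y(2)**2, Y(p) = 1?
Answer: 1843823881/52572858 ≈ 35.072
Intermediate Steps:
d(a, s) = 1 (d(a, s) = 1**2 = 1)
N(h) = 1/417 (N(h) = 1/(1 + 416) = 1/417)
(4421640 + N(-488))/(574298 + (46*116)*(-84)) = (4421640 + 1/417)/(574298 + (46*116)*(-84)) = 1843823881/(417*(574298 + 5336*(-84))) = 1843823881/(417*(574298 - 448224)) = (1843823881/417)/126074 = (1843823881/417)*(1/126074) = 1843823881/52572858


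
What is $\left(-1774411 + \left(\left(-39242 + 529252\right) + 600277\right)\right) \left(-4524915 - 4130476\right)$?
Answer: $5921360712484$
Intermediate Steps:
$\left(-1774411 + \left(\left(-39242 + 529252\right) + 600277\right)\right) \left(-4524915 - 4130476\right) = \left(-1774411 + \left(490010 + 600277\right)\right) \left(-8655391\right) = \left(-1774411 + 1090287\right) \left(-8655391\right) = \left(-684124\right) \left(-8655391\right) = 5921360712484$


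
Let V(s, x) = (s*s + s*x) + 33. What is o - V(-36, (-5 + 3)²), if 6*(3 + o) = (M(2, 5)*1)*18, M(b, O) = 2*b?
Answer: -1176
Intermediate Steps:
o = 9 (o = -3 + (((2*2)*1)*18)/6 = -3 + ((4*1)*18)/6 = -3 + (4*18)/6 = -3 + (⅙)*72 = -3 + 12 = 9)
V(s, x) = 33 + s² + s*x (V(s, x) = (s² + s*x) + 33 = 33 + s² + s*x)
o - V(-36, (-5 + 3)²) = 9 - (33 + (-36)² - 36*(-5 + 3)²) = 9 - (33 + 1296 - 36*(-2)²) = 9 - (33 + 1296 - 36*4) = 9 - (33 + 1296 - 144) = 9 - 1*1185 = 9 - 1185 = -1176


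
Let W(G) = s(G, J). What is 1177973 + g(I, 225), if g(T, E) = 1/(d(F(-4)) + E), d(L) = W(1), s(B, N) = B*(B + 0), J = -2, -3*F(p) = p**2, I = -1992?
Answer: 266221899/226 ≈ 1.1780e+6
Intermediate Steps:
F(p) = -p**2/3
s(B, N) = B**2 (s(B, N) = B*B = B**2)
W(G) = G**2
d(L) = 1 (d(L) = 1**2 = 1)
g(T, E) = 1/(1 + E)
1177973 + g(I, 225) = 1177973 + 1/(1 + 225) = 1177973 + 1/226 = 266221899/226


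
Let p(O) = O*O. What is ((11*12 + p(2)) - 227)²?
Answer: 8281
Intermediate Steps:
p(O) = O²
((11*12 + p(2)) - 227)² = ((11*12 + 2²) - 227)² = ((132 + 4) - 227)² = (136 - 227)² = (-91)² = 8281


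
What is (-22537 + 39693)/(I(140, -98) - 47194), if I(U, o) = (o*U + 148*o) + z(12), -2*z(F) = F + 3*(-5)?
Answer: -34312/150833 ≈ -0.22748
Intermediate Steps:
z(F) = 15/2 - F/2 (z(F) = -(F + 3*(-5))/2 = -(F - 15)/2 = -(-15 + F)/2 = 15/2 - F/2)
I(U, o) = 3/2 + 148*o + U*o (I(U, o) = (o*U + 148*o) + (15/2 - ½*12) = (U*o + 148*o) + (15/2 - 6) = (148*o + U*o) + 3/2 = 3/2 + 148*o + U*o)
(-22537 + 39693)/(I(140, -98) - 47194) = (-22537 + 39693)/((3/2 + 148*(-98) + 140*(-98)) - 47194) = 17156/((3/2 - 14504 - 13720) - 47194) = 17156/(-56445/2 - 47194) = 17156/(-150833/2) = 17156*(-2/150833) = -34312/150833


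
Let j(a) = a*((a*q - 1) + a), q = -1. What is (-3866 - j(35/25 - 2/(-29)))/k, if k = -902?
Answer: 560357/130790 ≈ 4.2844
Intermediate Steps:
j(a) = -a (j(a) = a*((a*(-1) - 1) + a) = a*((-a - 1) + a) = a*((-1 - a) + a) = a*(-1) = -a)
(-3866 - j(35/25 - 2/(-29)))/k = (-3866 - (-1)*(35/25 - 2/(-29)))/(-902) = (-3866 - (-1)*(35*(1/25) - 2*(-1/29)))*(-1/902) = (-3866 - (-1)*(7/5 + 2/29))*(-1/902) = (-3866 - (-1)*213/145)*(-1/902) = (-3866 - 1*(-213/145))*(-1/902) = (-3866 + 213/145)*(-1/902) = -560357/145*(-1/902) = 560357/130790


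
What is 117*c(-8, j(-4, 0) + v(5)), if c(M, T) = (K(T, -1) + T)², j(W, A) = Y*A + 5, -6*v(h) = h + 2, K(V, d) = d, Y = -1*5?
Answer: 3757/4 ≈ 939.25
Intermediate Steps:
Y = -5
v(h) = -⅓ - h/6 (v(h) = -(h + 2)/6 = -(2 + h)/6 = -⅓ - h/6)
j(W, A) = 5 - 5*A (j(W, A) = -5*A + 5 = 5 - 5*A)
c(M, T) = (-1 + T)²
117*c(-8, j(-4, 0) + v(5)) = 117*(-1 + ((5 - 5*0) + (-⅓ - ⅙*5)))² = 117*(-1 + ((5 + 0) + (-⅓ - ⅚)))² = 117*(-1 + (5 - 7/6))² = 117*(-1 + 23/6)² = 117*(17/6)² = 117*(289/36) = 3757/4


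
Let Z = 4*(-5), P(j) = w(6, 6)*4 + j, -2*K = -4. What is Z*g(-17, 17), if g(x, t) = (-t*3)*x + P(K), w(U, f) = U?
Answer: -17860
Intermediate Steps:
K = 2 (K = -½*(-4) = 2)
P(j) = 24 + j (P(j) = 6*4 + j = 24 + j)
Z = -20
g(x, t) = 26 - 3*t*x (g(x, t) = (-t*3)*x + (24 + 2) = (-3*t)*x + 26 = -3*t*x + 26 = 26 - 3*t*x)
Z*g(-17, 17) = -20*(26 - 3*17*(-17)) = -20*(26 + 867) = -20*893 = -17860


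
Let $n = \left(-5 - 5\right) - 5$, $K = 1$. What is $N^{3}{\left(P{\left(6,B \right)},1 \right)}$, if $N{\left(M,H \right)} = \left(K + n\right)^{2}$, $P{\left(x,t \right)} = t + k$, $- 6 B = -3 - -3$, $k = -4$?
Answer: $7529536$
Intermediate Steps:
$n = -15$ ($n = -10 - 5 = -15$)
$B = 0$ ($B = - \frac{-3 - -3}{6} = - \frac{-3 + 3}{6} = \left(- \frac{1}{6}\right) 0 = 0$)
$P{\left(x,t \right)} = -4 + t$ ($P{\left(x,t \right)} = t - 4 = -4 + t$)
$N{\left(M,H \right)} = 196$ ($N{\left(M,H \right)} = \left(1 - 15\right)^{2} = \left(-14\right)^{2} = 196$)
$N^{3}{\left(P{\left(6,B \right)},1 \right)} = 196^{3} = 7529536$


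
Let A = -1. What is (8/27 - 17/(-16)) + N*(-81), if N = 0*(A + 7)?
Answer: 587/432 ≈ 1.3588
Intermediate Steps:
N = 0 (N = 0*(-1 + 7) = 0*6 = 0)
(8/27 - 17/(-16)) + N*(-81) = (8/27 - 17/(-16)) + 0*(-81) = (8*(1/27) - 17*(-1/16)) + 0 = (8/27 + 17/16) + 0 = 587/432 + 0 = 587/432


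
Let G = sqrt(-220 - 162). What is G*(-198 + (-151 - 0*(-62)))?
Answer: -349*I*sqrt(382) ≈ -6821.1*I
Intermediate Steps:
G = I*sqrt(382) (G = sqrt(-382) = I*sqrt(382) ≈ 19.545*I)
G*(-198 + (-151 - 0*(-62))) = (I*sqrt(382))*(-198 + (-151 - 0*(-62))) = (I*sqrt(382))*(-198 + (-151 - 1*0)) = (I*sqrt(382))*(-198 + (-151 + 0)) = (I*sqrt(382))*(-198 - 151) = (I*sqrt(382))*(-349) = -349*I*sqrt(382)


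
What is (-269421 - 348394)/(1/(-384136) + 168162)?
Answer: -237324982840/64597078031 ≈ -3.6739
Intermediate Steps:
(-269421 - 348394)/(1/(-384136) + 168162) = -617815/(-1/384136 + 168162) = -617815/64597078031/384136 = -617815*384136/64597078031 = -237324982840/64597078031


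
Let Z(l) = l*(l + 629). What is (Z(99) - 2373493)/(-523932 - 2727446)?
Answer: 2301421/3251378 ≈ 0.70783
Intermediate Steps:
Z(l) = l*(629 + l)
(Z(99) - 2373493)/(-523932 - 2727446) = (99*(629 + 99) - 2373493)/(-523932 - 2727446) = (99*728 - 2373493)/(-3251378) = (72072 - 2373493)*(-1/3251378) = -2301421*(-1/3251378) = 2301421/3251378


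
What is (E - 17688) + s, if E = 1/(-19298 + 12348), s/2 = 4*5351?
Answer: 174583999/6950 ≈ 25120.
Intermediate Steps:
s = 42808 (s = 2*(4*5351) = 2*21404 = 42808)
E = -1/6950 (E = 1/(-6950) = -1/6950 ≈ -0.00014388)
(E - 17688) + s = (-1/6950 - 17688) + 42808 = -122931601/6950 + 42808 = 174583999/6950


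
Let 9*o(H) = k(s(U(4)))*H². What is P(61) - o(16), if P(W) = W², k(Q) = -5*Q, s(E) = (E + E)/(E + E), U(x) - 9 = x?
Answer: 34769/9 ≈ 3863.2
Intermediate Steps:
U(x) = 9 + x
s(E) = 1 (s(E) = (2*E)/((2*E)) = (2*E)*(1/(2*E)) = 1)
o(H) = -5*H²/9 (o(H) = ((-5*1)*H²)/9 = (-5*H²)/9 = -5*H²/9)
P(61) - o(16) = 61² - (-5)*16²/9 = 3721 - (-5)*256/9 = 3721 - 1*(-1280/9) = 3721 + 1280/9 = 34769/9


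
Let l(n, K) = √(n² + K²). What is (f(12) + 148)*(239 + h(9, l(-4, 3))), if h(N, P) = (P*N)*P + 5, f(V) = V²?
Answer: 136948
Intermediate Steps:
l(n, K) = √(K² + n²)
h(N, P) = 5 + N*P² (h(N, P) = (N*P)*P + 5 = N*P² + 5 = 5 + N*P²)
(f(12) + 148)*(239 + h(9, l(-4, 3))) = (12² + 148)*(239 + (5 + 9*(√(3² + (-4)²))²)) = (144 + 148)*(239 + (5 + 9*(√(9 + 16))²)) = 292*(239 + (5 + 9*(√25)²)) = 292*(239 + (5 + 9*5²)) = 292*(239 + (5 + 9*25)) = 292*(239 + (5 + 225)) = 292*(239 + 230) = 292*469 = 136948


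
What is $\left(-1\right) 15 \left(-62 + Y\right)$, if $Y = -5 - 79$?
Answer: $2190$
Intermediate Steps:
$Y = -84$
$\left(-1\right) 15 \left(-62 + Y\right) = \left(-1\right) 15 \left(-62 - 84\right) = \left(-15\right) \left(-146\right) = 2190$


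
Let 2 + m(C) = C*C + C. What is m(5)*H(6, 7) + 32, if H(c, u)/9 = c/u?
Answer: 248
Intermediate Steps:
H(c, u) = 9*c/u (H(c, u) = 9*(c/u) = 9*c/u)
m(C) = -2 + C + C² (m(C) = -2 + (C*C + C) = -2 + (C² + C) = -2 + (C + C²) = -2 + C + C²)
m(5)*H(6, 7) + 32 = (-2 + 5 + 5²)*(9*6/7) + 32 = (-2 + 5 + 25)*(9*6*(⅐)) + 32 = 28*(54/7) + 32 = 216 + 32 = 248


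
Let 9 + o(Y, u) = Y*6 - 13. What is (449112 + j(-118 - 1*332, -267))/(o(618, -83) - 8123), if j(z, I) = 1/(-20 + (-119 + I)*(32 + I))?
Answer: -40729967281/402391530 ≈ -101.22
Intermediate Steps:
o(Y, u) = -22 + 6*Y (o(Y, u) = -9 + (Y*6 - 13) = -9 + (6*Y - 13) = -9 + (-13 + 6*Y) = -22 + 6*Y)
(449112 + j(-118 - 1*332, -267))/(o(618, -83) - 8123) = (449112 + 1/(-3828 + (-267)**2 - 87*(-267)))/((-22 + 6*618) - 8123) = (449112 + 1/(-3828 + 71289 + 23229))/((-22 + 3708) - 8123) = (449112 + 1/90690)/(3686 - 8123) = (449112 + 1/90690)/(-4437) = (40729967281/90690)*(-1/4437) = -40729967281/402391530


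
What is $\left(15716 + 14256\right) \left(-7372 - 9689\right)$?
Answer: $-511352292$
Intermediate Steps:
$\left(15716 + 14256\right) \left(-7372 - 9689\right) = 29972 \left(-17061\right) = -511352292$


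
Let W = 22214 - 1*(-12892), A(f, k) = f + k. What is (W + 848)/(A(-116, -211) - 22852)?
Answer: -35954/23179 ≈ -1.5511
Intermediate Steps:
W = 35106 (W = 22214 + 12892 = 35106)
(W + 848)/(A(-116, -211) - 22852) = (35106 + 848)/((-116 - 211) - 22852) = 35954/(-327 - 22852) = 35954/(-23179) = 35954*(-1/23179) = -35954/23179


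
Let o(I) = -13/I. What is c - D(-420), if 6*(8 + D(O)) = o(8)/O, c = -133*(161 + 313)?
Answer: -1270765453/20160 ≈ -63034.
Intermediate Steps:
c = -63042 (c = -133*474 = -63042)
D(O) = -8 - 13/(48*O) (D(O) = -8 + ((-13/8)/O)/6 = -8 + ((-13*⅛)/O)/6 = -8 + (-13/(8*O))/6 = -8 - 13/(48*O))
c - D(-420) = -63042 - (-8 - 13/48/(-420)) = -63042 - (-8 - 13/48*(-1/420)) = -63042 - (-8 + 13/20160) = -63042 - 1*(-161267/20160) = -63042 + 161267/20160 = -1270765453/20160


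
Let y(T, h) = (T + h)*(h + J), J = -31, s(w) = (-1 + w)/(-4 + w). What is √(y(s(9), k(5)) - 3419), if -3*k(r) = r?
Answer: I*√768785/15 ≈ 58.454*I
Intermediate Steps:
s(w) = (-1 + w)/(-4 + w)
k(r) = -r/3
y(T, h) = (-31 + h)*(T + h) (y(T, h) = (T + h)*(h - 31) = (T + h)*(-31 + h) = (-31 + h)*(T + h))
√(y(s(9), k(5)) - 3419) = √(((-⅓*5)² - 31*(-1 + 9)/(-4 + 9) - (-31)*5/3 + ((-1 + 9)/(-4 + 9))*(-⅓*5)) - 3419) = √(((-5/3)² - 31*8/5 - 31*(-5/3) + (8/5)*(-5/3)) - 3419) = √((25/9 - 31*8/5 + 155/3 + ((⅕)*8)*(-5/3)) - 3419) = √((25/9 - 31*8/5 + 155/3 + (8/5)*(-5/3)) - 3419) = √((25/9 - 248/5 + 155/3 - 8/3) - 3419) = √(98/45 - 3419) = √(-153757/45) = I*√768785/15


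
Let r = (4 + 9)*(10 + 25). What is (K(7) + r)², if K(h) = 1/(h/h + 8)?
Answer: 16777216/81 ≈ 2.0713e+5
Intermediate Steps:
r = 455 (r = 13*35 = 455)
K(h) = ⅑ (K(h) = 1/(1 + 8) = 1/9 = ⅑)
(K(7) + r)² = (⅑ + 455)² = (4096/9)² = 16777216/81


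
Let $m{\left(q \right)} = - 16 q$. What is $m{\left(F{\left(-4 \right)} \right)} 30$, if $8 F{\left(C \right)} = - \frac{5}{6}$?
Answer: $50$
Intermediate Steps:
$F{\left(C \right)} = - \frac{5}{48}$ ($F{\left(C \right)} = \frac{\left(-5\right) \frac{1}{6}}{8} = \frac{1}{8} \left(- \frac{5}{6}\right) = - \frac{5}{48}$)
$m{\left(F{\left(-4 \right)} \right)} 30 = \left(-16\right) \left(- \frac{5}{48}\right) 30 = \frac{5}{3} \cdot 30 = 50$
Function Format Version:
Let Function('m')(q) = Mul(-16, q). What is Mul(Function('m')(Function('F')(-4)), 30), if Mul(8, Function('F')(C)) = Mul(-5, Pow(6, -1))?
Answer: 50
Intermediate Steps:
Function('F')(C) = Rational(-5, 48) (Function('F')(C) = Mul(Rational(1, 8), Mul(-5, Pow(6, -1))) = Mul(Rational(1, 8), Mul(-5, Rational(1, 6))) = Mul(Rational(1, 8), Rational(-5, 6)) = Rational(-5, 48))
Mul(Function('m')(Function('F')(-4)), 30) = Mul(Mul(-16, Rational(-5, 48)), 30) = Mul(Rational(5, 3), 30) = 50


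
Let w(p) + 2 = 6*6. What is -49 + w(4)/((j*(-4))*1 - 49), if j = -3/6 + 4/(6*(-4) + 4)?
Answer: -11489/231 ≈ -49.736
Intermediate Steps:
w(p) = 34 (w(p) = -2 + 6*6 = -2 + 36 = 34)
j = -7/10 (j = -3*1/6 + 4/(-24 + 4) = -1/2 + 4/(-20) = -1/2 + 4*(-1/20) = -1/2 - 1/5 = -7/10 ≈ -0.70000)
-49 + w(4)/((j*(-4))*1 - 49) = -49 + 34/(-7/10*(-4)*1 - 49) = -49 + 34/((14/5)*1 - 49) = -49 + 34/(14/5 - 49) = -49 + 34/(-231/5) = -49 - 5/231*34 = -49 - 170/231 = -11489/231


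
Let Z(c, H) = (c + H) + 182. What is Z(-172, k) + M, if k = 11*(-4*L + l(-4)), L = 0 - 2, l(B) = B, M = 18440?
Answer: 18494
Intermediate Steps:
L = -2
k = 44 (k = 11*(-4*(-2) - 4) = 11*(8 - 4) = 11*4 = 44)
Z(c, H) = 182 + H + c (Z(c, H) = (H + c) + 182 = 182 + H + c)
Z(-172, k) + M = (182 + 44 - 172) + 18440 = 54 + 18440 = 18494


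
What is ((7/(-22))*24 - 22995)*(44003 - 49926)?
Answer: 1498690767/11 ≈ 1.3624e+8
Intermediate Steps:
((7/(-22))*24 - 22995)*(44003 - 49926) = (-1/22*7*24 - 22995)*(-5923) = (-7/22*24 - 22995)*(-5923) = (-84/11 - 22995)*(-5923) = -253029/11*(-5923) = 1498690767/11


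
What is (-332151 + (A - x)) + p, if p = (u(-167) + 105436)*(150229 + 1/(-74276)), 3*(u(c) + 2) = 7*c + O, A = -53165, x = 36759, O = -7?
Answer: 586035134729413/37138 ≈ 1.5780e+10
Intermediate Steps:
u(c) = -13/3 + 7*c/3 (u(c) = -2 + (7*c - 7)/3 = -2 + (-7 + 7*c)/3 = -2 + (-7/3 + 7*c/3) = -13/3 + 7*c/3)
p = 586050809750763/37138 (p = ((-13/3 + (7/3)*(-167)) + 105436)*(150229 + 1/(-74276)) = ((-13/3 - 1169/3) + 105436)*(150229 - 1/74276) = (-394 + 105436)*(11158409203/74276) = 105042*(11158409203/74276) = 586050809750763/37138 ≈ 1.5780e+10)
(-332151 + (A - x)) + p = (-332151 + (-53165 - 1*36759)) + 586050809750763/37138 = (-332151 + (-53165 - 36759)) + 586050809750763/37138 = (-332151 - 89924) + 586050809750763/37138 = -422075 + 586050809750763/37138 = 586035134729413/37138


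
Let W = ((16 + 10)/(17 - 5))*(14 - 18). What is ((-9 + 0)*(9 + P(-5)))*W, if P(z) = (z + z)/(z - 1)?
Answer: 832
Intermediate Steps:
P(z) = 2*z/(-1 + z) (P(z) = (2*z)/(-1 + z) = 2*z/(-1 + z))
W = -26/3 (W = (26/12)*(-4) = (26*(1/12))*(-4) = (13/6)*(-4) = -26/3 ≈ -8.6667)
((-9 + 0)*(9 + P(-5)))*W = ((-9 + 0)*(9 + 2*(-5)/(-1 - 5)))*(-26/3) = -9*(9 + 2*(-5)/(-6))*(-26/3) = -9*(9 + 2*(-5)*(-⅙))*(-26/3) = -9*(9 + 5/3)*(-26/3) = -9*32/3*(-26/3) = -96*(-26/3) = 832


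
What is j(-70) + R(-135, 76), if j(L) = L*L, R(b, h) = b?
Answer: 4765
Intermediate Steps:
j(L) = L**2
j(-70) + R(-135, 76) = (-70)**2 - 135 = 4900 - 135 = 4765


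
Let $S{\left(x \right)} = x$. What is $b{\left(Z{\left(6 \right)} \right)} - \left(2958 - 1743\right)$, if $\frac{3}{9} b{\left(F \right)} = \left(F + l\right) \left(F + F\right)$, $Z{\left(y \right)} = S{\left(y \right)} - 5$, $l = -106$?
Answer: $-1845$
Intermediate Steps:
$Z{\left(y \right)} = -5 + y$ ($Z{\left(y \right)} = y - 5 = -5 + y$)
$b{\left(F \right)} = 6 F \left(-106 + F\right)$ ($b{\left(F \right)} = 3 \left(F - 106\right) \left(F + F\right) = 3 \left(-106 + F\right) 2 F = 3 \cdot 2 F \left(-106 + F\right) = 6 F \left(-106 + F\right)$)
$b{\left(Z{\left(6 \right)} \right)} - \left(2958 - 1743\right) = 6 \left(-5 + 6\right) \left(-106 + \left(-5 + 6\right)\right) - \left(2958 - 1743\right) = 6 \cdot 1 \left(-106 + 1\right) - \left(2958 - 1743\right) = 6 \cdot 1 \left(-105\right) - 1215 = -630 - 1215 = -1845$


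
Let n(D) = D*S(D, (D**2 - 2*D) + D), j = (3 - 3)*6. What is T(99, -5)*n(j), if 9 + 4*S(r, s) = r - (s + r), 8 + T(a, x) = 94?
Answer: 0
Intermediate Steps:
T(a, x) = 86 (T(a, x) = -8 + 94 = 86)
j = 0 (j = 0*6 = 0)
S(r, s) = -9/4 - s/4 (S(r, s) = -9/4 + (r - (s + r))/4 = -9/4 + (r - (r + s))/4 = -9/4 + (r + (-r - s))/4 = -9/4 + (-s)/4 = -9/4 - s/4)
n(D) = D*(-9/4 - D**2/4 + D/4) (n(D) = D*(-9/4 - ((D**2 - 2*D) + D)/4) = D*(-9/4 - (D**2 - D)/4) = D*(-9/4 + (-D**2/4 + D/4)) = D*(-9/4 - D**2/4 + D/4))
T(99, -5)*n(j) = 86*((1/4)*0*(-9 + 0 - 1*0**2)) = 86*((1/4)*0*(-9 + 0 - 1*0)) = 86*((1/4)*0*(-9 + 0 + 0)) = 86*((1/4)*0*(-9)) = 86*0 = 0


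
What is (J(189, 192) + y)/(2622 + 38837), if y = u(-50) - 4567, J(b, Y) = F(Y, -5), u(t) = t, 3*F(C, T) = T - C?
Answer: -14048/124377 ≈ -0.11295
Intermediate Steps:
F(C, T) = -C/3 + T/3 (F(C, T) = (T - C)/3 = -C/3 + T/3)
J(b, Y) = -5/3 - Y/3 (J(b, Y) = -Y/3 + (⅓)*(-5) = -Y/3 - 5/3 = -5/3 - Y/3)
y = -4617 (y = -50 - 4567 = -4617)
(J(189, 192) + y)/(2622 + 38837) = ((-5/3 - ⅓*192) - 4617)/(2622 + 38837) = ((-5/3 - 64) - 4617)/41459 = (-197/3 - 4617)*(1/41459) = -14048/3*1/41459 = -14048/124377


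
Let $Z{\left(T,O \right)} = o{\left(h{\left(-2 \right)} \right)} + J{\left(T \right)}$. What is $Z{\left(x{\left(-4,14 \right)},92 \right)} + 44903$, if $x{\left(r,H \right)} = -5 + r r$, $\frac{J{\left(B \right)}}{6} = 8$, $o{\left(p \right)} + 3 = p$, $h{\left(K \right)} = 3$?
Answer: $44951$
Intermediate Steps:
$o{\left(p \right)} = -3 + p$
$J{\left(B \right)} = 48$ ($J{\left(B \right)} = 6 \cdot 8 = 48$)
$x{\left(r,H \right)} = -5 + r^{2}$
$Z{\left(T,O \right)} = 48$ ($Z{\left(T,O \right)} = \left(-3 + 3\right) + 48 = 0 + 48 = 48$)
$Z{\left(x{\left(-4,14 \right)},92 \right)} + 44903 = 48 + 44903 = 44951$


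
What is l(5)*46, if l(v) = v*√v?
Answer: 230*√5 ≈ 514.30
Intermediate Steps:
l(v) = v^(3/2)
l(5)*46 = 5^(3/2)*46 = (5*√5)*46 = 230*√5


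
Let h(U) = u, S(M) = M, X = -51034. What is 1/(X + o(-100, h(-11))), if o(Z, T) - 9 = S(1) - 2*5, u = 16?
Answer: -1/51034 ≈ -1.9595e-5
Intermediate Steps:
h(U) = 16
o(Z, T) = 0 (o(Z, T) = 9 + (1 - 2*5) = 9 + (1 - 10) = 9 - 9 = 0)
1/(X + o(-100, h(-11))) = 1/(-51034 + 0) = 1/(-51034) = -1/51034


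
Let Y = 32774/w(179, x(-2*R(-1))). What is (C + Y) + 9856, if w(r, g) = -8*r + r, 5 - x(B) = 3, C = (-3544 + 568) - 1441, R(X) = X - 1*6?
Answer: 968899/179 ≈ 5412.8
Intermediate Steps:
R(X) = -6 + X (R(X) = X - 6 = -6 + X)
C = -4417 (C = -2976 - 1441 = -4417)
x(B) = 2 (x(B) = 5 - 1*3 = 5 - 3 = 2)
w(r, g) = -7*r
Y = -4682/179 (Y = 32774/((-7*179)) = 32774/(-1253) = 32774*(-1/1253) = -4682/179 ≈ -26.156)
(C + Y) + 9856 = (-4417 - 4682/179) + 9856 = -795325/179 + 9856 = 968899/179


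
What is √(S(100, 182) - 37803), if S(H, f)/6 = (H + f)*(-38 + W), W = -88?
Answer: I*√250995 ≈ 500.99*I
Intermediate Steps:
S(H, f) = -756*H - 756*f (S(H, f) = 6*((H + f)*(-38 - 88)) = 6*((H + f)*(-126)) = 6*(-126*H - 126*f) = -756*H - 756*f)
√(S(100, 182) - 37803) = √((-756*100 - 756*182) - 37803) = √((-75600 - 137592) - 37803) = √(-213192 - 37803) = √(-250995) = I*√250995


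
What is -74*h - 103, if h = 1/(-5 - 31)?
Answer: -1817/18 ≈ -100.94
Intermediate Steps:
h = -1/36 (h = 1/(-36) = -1/36 ≈ -0.027778)
-74*h - 103 = -74*(-1/36) - 103 = 37/18 - 103 = -1817/18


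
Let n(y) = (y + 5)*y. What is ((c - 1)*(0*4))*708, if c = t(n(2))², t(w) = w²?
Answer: 0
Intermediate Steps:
n(y) = y*(5 + y) (n(y) = (5 + y)*y = y*(5 + y))
c = 38416 (c = ((2*(5 + 2))²)² = ((2*7)²)² = (14²)² = 196² = 38416)
((c - 1)*(0*4))*708 = ((38416 - 1)*(0*4))*708 = (38415*0)*708 = 0*708 = 0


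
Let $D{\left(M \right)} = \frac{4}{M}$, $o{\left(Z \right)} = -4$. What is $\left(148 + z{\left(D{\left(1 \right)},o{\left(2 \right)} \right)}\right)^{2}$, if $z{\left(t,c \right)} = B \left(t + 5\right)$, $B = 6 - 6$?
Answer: $21904$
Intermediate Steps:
$B = 0$ ($B = 6 - 6 = 0$)
$z{\left(t,c \right)} = 0$ ($z{\left(t,c \right)} = 0 \left(t + 5\right) = 0 \left(5 + t\right) = 0$)
$\left(148 + z{\left(D{\left(1 \right)},o{\left(2 \right)} \right)}\right)^{2} = \left(148 + 0\right)^{2} = 148^{2} = 21904$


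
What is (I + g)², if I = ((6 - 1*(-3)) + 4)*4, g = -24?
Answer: 784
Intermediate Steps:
I = 52 (I = ((6 + 3) + 4)*4 = (9 + 4)*4 = 13*4 = 52)
(I + g)² = (52 - 24)² = 28² = 784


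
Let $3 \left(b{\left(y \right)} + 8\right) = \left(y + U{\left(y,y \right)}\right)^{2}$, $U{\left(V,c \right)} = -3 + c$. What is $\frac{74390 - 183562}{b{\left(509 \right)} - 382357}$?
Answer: $\frac{163758}{58435} \approx 2.8024$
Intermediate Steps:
$b{\left(y \right)} = -8 + \frac{\left(-3 + 2 y\right)^{2}}{3}$ ($b{\left(y \right)} = -8 + \frac{\left(y + \left(-3 + y\right)\right)^{2}}{3} = -8 + \frac{\left(-3 + 2 y\right)^{2}}{3}$)
$\frac{74390 - 183562}{b{\left(509 \right)} - 382357} = \frac{74390 - 183562}{\left(-8 + \frac{\left(-3 + 2 \cdot 509\right)^{2}}{3}\right) - 382357} = - \frac{109172}{\left(-8 + \frac{\left(-3 + 1018\right)^{2}}{3}\right) - 382357} = - \frac{109172}{\left(-8 + \frac{1015^{2}}{3}\right) - 382357} = - \frac{109172}{\left(-8 + \frac{1}{3} \cdot 1030225\right) - 382357} = - \frac{109172}{\left(-8 + \frac{1030225}{3}\right) - 382357} = - \frac{109172}{\frac{1030201}{3} - 382357} = - \frac{109172}{- \frac{116870}{3}} = \left(-109172\right) \left(- \frac{3}{116870}\right) = \frac{163758}{58435}$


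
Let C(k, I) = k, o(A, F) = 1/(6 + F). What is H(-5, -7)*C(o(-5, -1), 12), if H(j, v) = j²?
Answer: 5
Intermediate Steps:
H(-5, -7)*C(o(-5, -1), 12) = (-5)²/(6 - 1) = 25/5 = 25*(⅕) = 5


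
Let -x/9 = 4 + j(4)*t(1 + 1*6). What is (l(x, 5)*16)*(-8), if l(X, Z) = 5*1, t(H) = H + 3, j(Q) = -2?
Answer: -640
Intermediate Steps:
t(H) = 3 + H
x = 144 (x = -9*(4 - 2*(3 + (1 + 1*6))) = -9*(4 - 2*(3 + (1 + 6))) = -9*(4 - 2*(3 + 7)) = -9*(4 - 2*10) = -9*(4 - 20) = -9*(-16) = 144)
l(X, Z) = 5
(l(x, 5)*16)*(-8) = (5*16)*(-8) = 80*(-8) = -640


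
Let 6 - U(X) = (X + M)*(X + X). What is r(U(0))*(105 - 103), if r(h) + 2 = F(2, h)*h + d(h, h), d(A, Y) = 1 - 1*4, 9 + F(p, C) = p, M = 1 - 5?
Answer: -94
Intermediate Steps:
M = -4
F(p, C) = -9 + p
U(X) = 6 - 2*X*(-4 + X) (U(X) = 6 - (X - 4)*(X + X) = 6 - (-4 + X)*2*X = 6 - 2*X*(-4 + X))
d(A, Y) = -3 (d(A, Y) = 1 - 4 = -3)
r(h) = -5 - 7*h (r(h) = -2 + ((-9 + 2)*h - 3) = -2 + (-7*h - 3) = -2 + (-3 - 7*h) = -5 - 7*h)
r(U(0))*(105 - 103) = (-5 - 7*(6 - 2*0**2 + 8*0))*(105 - 103) = (-5 - 7*(6 - 2*0 + 0))*2 = (-5 - 7*(6 + 0 + 0))*2 = (-5 - 7*6)*2 = (-5 - 42)*2 = -47*2 = -94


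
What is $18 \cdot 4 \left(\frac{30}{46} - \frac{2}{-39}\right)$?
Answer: $\frac{15144}{299} \approx 50.649$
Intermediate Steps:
$18 \cdot 4 \left(\frac{30}{46} - \frac{2}{-39}\right) = 72 \left(30 \cdot \frac{1}{46} - - \frac{2}{39}\right) = 72 \left(\frac{15}{23} + \frac{2}{39}\right) = 72 \cdot \frac{631}{897} = \frac{15144}{299}$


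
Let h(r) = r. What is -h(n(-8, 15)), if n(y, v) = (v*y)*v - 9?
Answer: 1809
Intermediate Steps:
n(y, v) = -9 + y*v² (n(y, v) = y*v² - 9 = -9 + y*v²)
-h(n(-8, 15)) = -(-9 - 8*15²) = -(-9 - 8*225) = -(-9 - 1800) = -1*(-1809) = 1809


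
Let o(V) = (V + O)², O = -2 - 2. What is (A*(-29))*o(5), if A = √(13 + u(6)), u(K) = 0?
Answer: -29*√13 ≈ -104.56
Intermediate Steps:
O = -4
o(V) = (-4 + V)² (o(V) = (V - 4)² = (-4 + V)²)
A = √13 (A = √(13 + 0) = √13 ≈ 3.6056)
(A*(-29))*o(5) = (√13*(-29))*(-4 + 5)² = -29*√13*1² = -29*√13*1 = -29*√13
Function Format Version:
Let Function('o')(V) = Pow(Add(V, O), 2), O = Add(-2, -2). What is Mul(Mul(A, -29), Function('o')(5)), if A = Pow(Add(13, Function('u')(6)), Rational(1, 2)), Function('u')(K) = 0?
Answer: Mul(-29, Pow(13, Rational(1, 2))) ≈ -104.56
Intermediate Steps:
O = -4
Function('o')(V) = Pow(Add(-4, V), 2) (Function('o')(V) = Pow(Add(V, -4), 2) = Pow(Add(-4, V), 2))
A = Pow(13, Rational(1, 2)) (A = Pow(Add(13, 0), Rational(1, 2)) = Pow(13, Rational(1, 2)) ≈ 3.6056)
Mul(Mul(A, -29), Function('o')(5)) = Mul(Mul(Pow(13, Rational(1, 2)), -29), Pow(Add(-4, 5), 2)) = Mul(Mul(-29, Pow(13, Rational(1, 2))), Pow(1, 2)) = Mul(Mul(-29, Pow(13, Rational(1, 2))), 1) = Mul(-29, Pow(13, Rational(1, 2)))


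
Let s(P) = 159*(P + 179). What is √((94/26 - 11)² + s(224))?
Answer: √10838229/13 ≈ 253.24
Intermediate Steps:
s(P) = 28461 + 159*P (s(P) = 159*(179 + P) = 28461 + 159*P)
√((94/26 - 11)² + s(224)) = √((94/26 - 11)² + (28461 + 159*224)) = √((94*(1/26) - 11)² + (28461 + 35616)) = √((47/13 - 11)² + 64077) = √((-96/13)² + 64077) = √(9216/169 + 64077) = √(10838229/169) = √10838229/13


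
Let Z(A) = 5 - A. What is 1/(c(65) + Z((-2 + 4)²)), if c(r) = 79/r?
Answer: 65/144 ≈ 0.45139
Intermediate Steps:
1/(c(65) + Z((-2 + 4)²)) = 1/(79/65 + (5 - (-2 + 4)²)) = 1/(79*(1/65) + (5 - 1*2²)) = 1/(79/65 + (5 - 1*4)) = 1/(79/65 + (5 - 4)) = 1/(79/65 + 1) = 1/(144/65) = 65/144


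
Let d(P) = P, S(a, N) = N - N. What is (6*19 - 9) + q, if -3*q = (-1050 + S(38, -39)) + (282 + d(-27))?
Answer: 370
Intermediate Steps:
S(a, N) = 0
q = 265 (q = -((-1050 + 0) + (282 - 27))/3 = -(-1050 + 255)/3 = -⅓*(-795) = 265)
(6*19 - 9) + q = (6*19 - 9) + 265 = (114 - 9) + 265 = 105 + 265 = 370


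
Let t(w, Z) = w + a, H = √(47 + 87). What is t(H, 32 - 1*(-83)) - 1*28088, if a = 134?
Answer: -27954 + √134 ≈ -27942.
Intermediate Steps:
H = √134 ≈ 11.576
t(w, Z) = 134 + w (t(w, Z) = w + 134 = 134 + w)
t(H, 32 - 1*(-83)) - 1*28088 = (134 + √134) - 1*28088 = (134 + √134) - 28088 = -27954 + √134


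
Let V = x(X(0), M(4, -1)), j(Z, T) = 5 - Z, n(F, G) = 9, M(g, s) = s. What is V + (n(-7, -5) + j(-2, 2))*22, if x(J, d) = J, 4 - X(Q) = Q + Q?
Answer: 356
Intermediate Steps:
X(Q) = 4 - 2*Q (X(Q) = 4 - (Q + Q) = 4 - 2*Q)
V = 4 (V = 4 - 2*0 = 4 + 0 = 4)
V + (n(-7, -5) + j(-2, 2))*22 = 4 + (9 + (5 - 1*(-2)))*22 = 4 + (9 + (5 + 2))*22 = 4 + (9 + 7)*22 = 4 + 16*22 = 4 + 352 = 356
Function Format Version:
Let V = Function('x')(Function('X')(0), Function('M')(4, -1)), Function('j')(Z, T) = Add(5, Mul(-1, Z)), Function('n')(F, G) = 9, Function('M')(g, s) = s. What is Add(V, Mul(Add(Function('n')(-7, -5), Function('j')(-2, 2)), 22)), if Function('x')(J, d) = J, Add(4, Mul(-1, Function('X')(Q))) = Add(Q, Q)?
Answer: 356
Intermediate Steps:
Function('X')(Q) = Add(4, Mul(-2, Q)) (Function('X')(Q) = Add(4, Mul(-1, Add(Q, Q))) = Add(4, Mul(-1, Mul(2, Q))) = Add(4, Mul(-2, Q)))
V = 4 (V = Add(4, Mul(-2, 0)) = Add(4, 0) = 4)
Add(V, Mul(Add(Function('n')(-7, -5), Function('j')(-2, 2)), 22)) = Add(4, Mul(Add(9, Add(5, Mul(-1, -2))), 22)) = Add(4, Mul(Add(9, Add(5, 2)), 22)) = Add(4, Mul(Add(9, 7), 22)) = Add(4, Mul(16, 22)) = Add(4, 352) = 356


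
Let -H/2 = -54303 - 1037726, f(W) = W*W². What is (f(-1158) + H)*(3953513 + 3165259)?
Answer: -11038739847512088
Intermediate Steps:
f(W) = W³
H = 2184058 (H = -2*(-54303 - 1037726) = -2*(-1092029) = 2184058)
(f(-1158) + H)*(3953513 + 3165259) = ((-1158)³ + 2184058)*(3953513 + 3165259) = (-1552836312 + 2184058)*7118772 = -1550652254*7118772 = -11038739847512088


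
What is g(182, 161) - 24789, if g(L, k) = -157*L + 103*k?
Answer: -36780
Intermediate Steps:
g(182, 161) - 24789 = (-157*182 + 103*161) - 24789 = (-28574 + 16583) - 24789 = -11991 - 24789 = -36780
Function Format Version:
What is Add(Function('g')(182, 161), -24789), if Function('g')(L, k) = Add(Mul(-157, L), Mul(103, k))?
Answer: -36780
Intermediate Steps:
Add(Function('g')(182, 161), -24789) = Add(Add(Mul(-157, 182), Mul(103, 161)), -24789) = Add(Add(-28574, 16583), -24789) = Add(-11991, -24789) = -36780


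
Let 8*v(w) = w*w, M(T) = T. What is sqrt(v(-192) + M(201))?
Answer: sqrt(4809) ≈ 69.347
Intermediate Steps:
v(w) = w**2/8 (v(w) = (w*w)/8 = w**2/8)
sqrt(v(-192) + M(201)) = sqrt((1/8)*(-192)**2 + 201) = sqrt((1/8)*36864 + 201) = sqrt(4608 + 201) = sqrt(4809)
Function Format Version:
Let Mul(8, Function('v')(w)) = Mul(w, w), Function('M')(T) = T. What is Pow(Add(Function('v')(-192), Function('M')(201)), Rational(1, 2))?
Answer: Pow(4809, Rational(1, 2)) ≈ 69.347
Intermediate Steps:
Function('v')(w) = Mul(Rational(1, 8), Pow(w, 2)) (Function('v')(w) = Mul(Rational(1, 8), Mul(w, w)) = Mul(Rational(1, 8), Pow(w, 2)))
Pow(Add(Function('v')(-192), Function('M')(201)), Rational(1, 2)) = Pow(Add(Mul(Rational(1, 8), Pow(-192, 2)), 201), Rational(1, 2)) = Pow(Add(Mul(Rational(1, 8), 36864), 201), Rational(1, 2)) = Pow(Add(4608, 201), Rational(1, 2)) = Pow(4809, Rational(1, 2))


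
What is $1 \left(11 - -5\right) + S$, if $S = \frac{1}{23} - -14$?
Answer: $\frac{691}{23} \approx 30.043$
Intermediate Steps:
$S = \frac{323}{23}$ ($S = \frac{1}{23} + 14 = \frac{323}{23} \approx 14.043$)
$1 \left(11 - -5\right) + S = 1 \left(11 - -5\right) + \frac{323}{23} = 1 \left(11 + 5\right) + \frac{323}{23} = 1 \cdot 16 + \frac{323}{23} = 16 + \frac{323}{23} = \frac{691}{23}$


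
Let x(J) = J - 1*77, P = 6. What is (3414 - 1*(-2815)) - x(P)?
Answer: 6300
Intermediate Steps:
x(J) = -77 + J (x(J) = J - 77 = -77 + J)
(3414 - 1*(-2815)) - x(P) = (3414 - 1*(-2815)) - (-77 + 6) = (3414 + 2815) - 1*(-71) = 6229 + 71 = 6300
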